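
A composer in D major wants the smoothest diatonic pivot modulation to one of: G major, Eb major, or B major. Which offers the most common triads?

G major

Triads of D major: D (I), Em (ii), F#m (iii), G (IV), A (V), Bm (vi), C#dim (vii°).
G major shares 4: D, Em, G, Bm.
Eb major shares 0: none.
B major shares 0: none.
The most common triads (4) are shared with G major.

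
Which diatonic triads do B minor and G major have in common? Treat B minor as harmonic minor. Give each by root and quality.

Bm, Em, G

Triads in B minor (harmonic minor): Bm (i), C#dim (ii°), Daug (III+), Em (iv), F# (V), G (VI), A#dim (vii°).
Triads in G major: G (I), Am (ii), Bm (iii), C (IV), D (V), Em (vi), F#dim (vii°).
Shared triads with their functions: Bm (i in B minor, iii in G major); Em (iv in B minor, vi in G major); G (VI in B minor, I in G major).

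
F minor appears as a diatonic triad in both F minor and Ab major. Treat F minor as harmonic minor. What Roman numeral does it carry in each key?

i in F minor; vi in Ab major

The scale of F minor (harmonic minor) is F G Ab Bb C Db E; F is degree 1, and the triad built there (F-Ab-C) is minor, so it is i.
The scale of Ab major is Ab Bb C Db Eb F G; F is degree 6, and the triad built there (F-Ab-C) is minor, so it is vi.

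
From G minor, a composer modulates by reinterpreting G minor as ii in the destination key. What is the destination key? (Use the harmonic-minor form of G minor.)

F major

The numeral ii denotes a minor triad on scale degree 2. With G on degree 2, the tonic of the new key is F.
Degree 2 carries a minor triad in major keys, so the destination is F major.
Check: the diatonic triads of F major are F (I), Gm (ii), Am (iii), Bb (IV), C (V), Dm (vi), Edim (vii°) — G minor is indeed ii.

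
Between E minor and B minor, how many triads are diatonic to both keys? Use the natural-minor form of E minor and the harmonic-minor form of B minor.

3

Diatonic triads of E minor (natural minor): E minor (i), F# diminished (ii°), G major (III), A minor (iv), B minor (v), C major (VI), D major (VII).
Diatonic triads of B minor (harmonic minor): B minor (i), C# diminished (ii°), D augmented (III+), E minor (iv), F# major (V), G major (VI), A# diminished (vii°).
Matching root and quality in both lists: E minor, G major, B minor.
That gives 3 common triads.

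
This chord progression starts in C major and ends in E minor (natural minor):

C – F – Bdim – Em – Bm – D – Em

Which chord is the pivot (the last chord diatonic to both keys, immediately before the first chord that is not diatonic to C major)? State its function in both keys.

Em — iii in C major, i in E minor

Chords diatonic to C major: C, Dm, Em, F, G, Am, Bdim.
Reading the progression, the first chord not in that set is Bm, so the modulation leaves C major there.
The chord immediately before Bm is Em, which is diatonic to both keys: iii in C major and i in E minor.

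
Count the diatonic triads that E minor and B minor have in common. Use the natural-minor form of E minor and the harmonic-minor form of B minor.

Diatonic triads of E minor (natural minor): Em (i), F♯dim (ii°), G (III), Am (iv), Bm (v), C (VI), D (VII).
Diatonic triads of B minor (harmonic minor): Bm (i), C♯dim (ii°), Daug (III+), Em (iv), F♯ (V), G (VI), A♯dim (vii°).
Matching root and quality in both lists: Em, G, Bm.
That gives 3 common triads.

3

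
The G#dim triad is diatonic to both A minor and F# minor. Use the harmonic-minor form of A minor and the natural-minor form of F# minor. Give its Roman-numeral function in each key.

The scale of A minor (harmonic minor) is A B C D E F G#; G# is degree 7, and the triad built there (G#-B-D) is diminished, so it is vii°.
The scale of F# minor (natural minor) is F# G# A B C# D E; G# is degree 2, and the triad built there (G#-B-D) is diminished, so it is ii°.

vii° in A minor; ii° in F# minor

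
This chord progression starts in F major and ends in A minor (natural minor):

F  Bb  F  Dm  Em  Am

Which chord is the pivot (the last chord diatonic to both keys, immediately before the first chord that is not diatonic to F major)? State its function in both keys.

Chords diatonic to F major: F, Gm, Am, Bb, C, Dm, Edim.
Reading the progression, the first chord not in that set is Em, so the modulation leaves F major there.
The chord immediately before Em is Dm, which is diatonic to both keys: vi in F major and iv in A minor.

Dm — vi in F major, iv in A minor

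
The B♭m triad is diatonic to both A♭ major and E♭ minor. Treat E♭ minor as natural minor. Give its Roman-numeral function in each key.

The scale of A♭ major is A♭ B♭ C D♭ E♭ F G; B♭ is degree 2, and the triad built there (B♭-D♭-F) is minor, so it is ii.
The scale of E♭ minor (natural minor) is E♭ F G♭ A♭ B♭ C♭ D♭; B♭ is degree 5, and the triad built there (B♭-D♭-F) is minor, so it is v.

ii in A♭ major; v in E♭ minor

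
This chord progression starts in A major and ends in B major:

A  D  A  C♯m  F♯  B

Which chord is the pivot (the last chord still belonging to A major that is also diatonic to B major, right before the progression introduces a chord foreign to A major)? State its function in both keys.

Chords diatonic to A major: A, Bm, C♯m, D, E, F♯m, G♯dim.
Reading the progression, the first chord not in that set is F♯, so the modulation leaves A major there.
The chord immediately before F♯ is C♯m, which is diatonic to both keys: iii in A major and ii in B major.

C♯m — iii in A major, ii in B major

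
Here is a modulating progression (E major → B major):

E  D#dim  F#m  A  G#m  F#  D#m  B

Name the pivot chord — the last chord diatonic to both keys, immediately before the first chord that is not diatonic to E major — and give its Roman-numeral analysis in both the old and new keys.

Chords diatonic to E major: E, F#m, G#m, A, B, C#m, D#dim.
Reading the progression, the first chord not in that set is F#, so the modulation leaves E major there.
The chord immediately before F# is G#m, which is diatonic to both keys: iii in E major and vi in B major.

G#m — iii in E major, vi in B major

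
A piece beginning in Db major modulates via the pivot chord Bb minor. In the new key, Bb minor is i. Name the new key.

The numeral i denotes a minor triad on scale degree 1. With Bb on degree 1, the tonic of the new key is Bb.
Degree 1 carries a minor triad in minor keys, so the destination is Bb minor.
Check: the diatonic triads of Bb minor (natural minor) are Bbm (i), Cdim (ii°), Db (III), Ebm (iv), Fm (v), Gb (VI), Ab (VII) — Bb minor is indeed i.

Bb minor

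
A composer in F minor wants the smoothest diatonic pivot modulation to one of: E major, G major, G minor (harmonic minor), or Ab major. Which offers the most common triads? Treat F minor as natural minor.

Triads of F minor (natural minor): F minor (i), G diminished (ii°), Ab major (III), Bb minor (iv), C minor (v), Db major (VI), Eb major (VII).
E major shares 0: none.
G major shares 0: none.
G minor (harmonic minor) shares 2: Cm, Eb.
Ab major shares 7: Fm, Gdim, Ab, Bbm, Cm, Db, Eb.
The most common triads (7) are shared with Ab major.

Ab major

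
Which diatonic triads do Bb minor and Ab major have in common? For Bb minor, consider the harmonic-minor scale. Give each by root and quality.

Bbm

Triads in Bb minor (harmonic minor): Bb minor (i), C diminished (ii°), Db augmented (III+), Eb minor (iv), F major (V), Gb major (VI), A diminished (vii°).
Triads in Ab major: Ab major (I), Bb minor (ii), C minor (iii), Db major (IV), Eb major (V), F minor (vi), G diminished (vii°).
Shared triads with their functions: Bb minor (i in Bb minor, ii in Ab major).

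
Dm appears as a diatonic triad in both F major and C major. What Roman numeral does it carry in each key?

vi in F major; ii in C major

The scale of F major is F G A Bb C D E; D is degree 6, and the triad built there (D-F-A) is minor, so it is vi.
The scale of C major is C D E F G A B; D is degree 2, and the triad built there (D-F-A) is minor, so it is ii.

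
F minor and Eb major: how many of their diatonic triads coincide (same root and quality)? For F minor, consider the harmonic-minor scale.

1

Diatonic triads of F minor (harmonic minor): Fm (i), Gdim (ii°), Abaug (III+), Bbm (iv), C (V), Db (VI), Edim (vii°).
Diatonic triads of Eb major: Eb (I), Fm (ii), Gm (iii), Ab (IV), Bb (V), Cm (vi), Ddim (vii°).
Matching root and quality in both lists: Fm.
That gives 1 common triad.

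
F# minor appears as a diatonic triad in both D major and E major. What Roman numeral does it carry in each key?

iii in D major; ii in E major

The scale of D major is D E F# G A B C#; F# is degree 3, and the triad built there (F#-A-C#) is minor, so it is iii.
The scale of E major is E F# G# A B C# D#; F# is degree 2, and the triad built there (F#-A-C#) is minor, so it is ii.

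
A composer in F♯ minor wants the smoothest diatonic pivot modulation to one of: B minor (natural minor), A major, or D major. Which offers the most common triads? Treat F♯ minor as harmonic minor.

A major

Triads of F♯ minor (harmonic minor): F♯m (i), G♯dim (ii°), Aaug (III+), Bm (iv), C♯ (V), D (VI), E♯dim (vii°).
B minor (natural minor) shares 3: F♯m, Bm, D.
A major shares 4: F♯m, G♯dim, Bm, D.
D major shares 3: F♯m, Bm, D.
The most common triads (4) are shared with A major.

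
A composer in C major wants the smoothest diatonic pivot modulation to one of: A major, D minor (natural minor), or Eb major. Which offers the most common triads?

Triads of C major: C (I), Dm (ii), Em (iii), F (IV), G (V), Am (vi), Bdim (vii°).
A major shares 0: none.
D minor (natural minor) shares 4: C, Dm, F, Am.
Eb major shares 0: none.
The most common triads (4) are shared with D minor.

D minor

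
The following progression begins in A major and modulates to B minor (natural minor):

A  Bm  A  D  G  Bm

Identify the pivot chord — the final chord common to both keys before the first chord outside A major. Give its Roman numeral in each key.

Chords diatonic to A major: A, Bm, C#m, D, E, F#m, G#dim.
Reading the progression, the first chord not in that set is G, so the modulation leaves A major there.
The chord immediately before G is D, which is diatonic to both keys: IV in A major and III in B minor.

D — IV in A major, III in B minor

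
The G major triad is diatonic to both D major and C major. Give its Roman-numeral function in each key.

The scale of D major is D E F# G A B C#; G is degree 4, and the triad built there (G-B-D) is major, so it is IV.
The scale of C major is C D E F G A B; G is degree 5, and the triad built there (G-B-D) is major, so it is V.

IV in D major; V in C major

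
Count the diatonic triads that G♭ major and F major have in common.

0

Diatonic triads of G♭ major: G♭ (I), A♭m (ii), B♭m (iii), C♭ (IV), D♭ (V), E♭m (vi), Fdim (vii°).
Diatonic triads of F major: F (I), Gm (ii), Am (iii), B♭ (IV), C (V), Dm (vi), Edim (vii°).
No triad has the same root and quality in both keys.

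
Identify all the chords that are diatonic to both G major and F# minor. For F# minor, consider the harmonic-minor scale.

Triads in G major: G major (I), A minor (ii), B minor (iii), C major (IV), D major (V), E minor (vi), F# diminished (vii°).
Triads in F# minor (harmonic minor): F# minor (i), G# diminished (ii°), A augmented (III+), B minor (iv), C# major (V), D major (VI), E# diminished (vii°).
Shared triads with their functions: B minor (iii in G major, iv in F# minor); D major (V in G major, VI in F# minor).

Bm, D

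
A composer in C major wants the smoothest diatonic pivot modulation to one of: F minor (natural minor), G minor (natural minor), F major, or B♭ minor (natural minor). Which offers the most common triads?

Triads of C major: C major (I), D minor (ii), E minor (iii), F major (IV), G major (V), A minor (vi), B diminished (vii°).
F minor (natural minor) shares 0: none.
G minor (natural minor) shares 2: Dm, F.
F major shares 4: C, Dm, F, Am.
B♭ minor (natural minor) shares 0: none.
The most common triads (4) are shared with F major.

F major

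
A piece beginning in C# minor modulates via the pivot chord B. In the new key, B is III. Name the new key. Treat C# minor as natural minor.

G# minor

The numeral III denotes a major triad on scale degree 3. With B on degree 3, the tonic of the new key is G#.
Degree 3 carries a major triad in natural-minor keys, so the destination is G# minor.
Check: the diatonic triads of G# minor (natural minor) are G#m (i), A#dim (ii°), B (III), C#m (iv), D#m (v), E (VI), F# (VII) — B is indeed III.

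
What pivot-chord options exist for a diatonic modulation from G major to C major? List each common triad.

G, Am, C, Em

Triads in G major: G (I), Am (ii), Bm (iii), C (IV), D (V), Em (vi), F#dim (vii°).
Triads in C major: C (I), Dm (ii), Em (iii), F (IV), G (V), Am (vi), Bdim (vii°).
Shared triads with their functions: G (I in G major, V in C major); Am (ii in G major, vi in C major); C (IV in G major, I in C major); Em (vi in G major, iii in C major).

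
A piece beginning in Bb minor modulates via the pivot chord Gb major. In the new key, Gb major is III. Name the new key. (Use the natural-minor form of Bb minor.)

The numeral III denotes a major triad on scale degree 3. With Gb on degree 3, the tonic of the new key is Eb.
Degree 3 carries a major triad in natural-minor keys, so the destination is Eb minor.
Check: the diatonic triads of Eb minor (natural minor) are Ebm (i), Fdim (ii°), Gb (III), Abm (iv), Bbm (v), Cb (VI), Db (VII) — Gb major is indeed III.

Eb minor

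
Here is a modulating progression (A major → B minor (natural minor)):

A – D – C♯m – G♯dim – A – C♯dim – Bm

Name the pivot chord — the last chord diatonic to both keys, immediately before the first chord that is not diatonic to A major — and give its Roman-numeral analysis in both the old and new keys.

Chords diatonic to A major: A, Bm, C♯m, D, E, F♯m, G♯dim.
Reading the progression, the first chord not in that set is C♯dim, so the modulation leaves A major there.
The chord immediately before C♯dim is A, which is diatonic to both keys: I in A major and VII in B minor.

A — I in A major, VII in B minor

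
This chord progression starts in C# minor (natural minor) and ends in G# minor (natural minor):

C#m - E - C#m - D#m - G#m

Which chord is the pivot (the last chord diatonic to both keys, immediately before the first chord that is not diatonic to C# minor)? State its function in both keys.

C#m — i in C# minor, iv in G# minor

Chords diatonic to C# minor: C#m, D#dim, E, F#m, G#m, A, B.
Reading the progression, the first chord not in that set is D#m, so the modulation leaves C# minor there.
The chord immediately before D#m is C#m, which is diatonic to both keys: i in C# minor and iv in G# minor.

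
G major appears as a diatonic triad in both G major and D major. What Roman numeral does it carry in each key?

The scale of G major is G A B C D E F#; G is degree 1, and the triad built there (G-B-D) is major, so it is I.
The scale of D major is D E F# G A B C#; G is degree 4, and the triad built there (G-B-D) is major, so it is IV.

I in G major; IV in D major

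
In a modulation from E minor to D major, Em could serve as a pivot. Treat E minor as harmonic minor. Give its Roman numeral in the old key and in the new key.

i in E minor; ii in D major

The scale of E minor (harmonic minor) is E F# G A B C D#; E is degree 1, and the triad built there (E-G-B) is minor, so it is i.
The scale of D major is D E F# G A B C#; E is degree 2, and the triad built there (E-G-B) is minor, so it is ii.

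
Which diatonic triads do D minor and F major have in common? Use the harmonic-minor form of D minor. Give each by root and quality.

Dm, Edim, Gm, Bb

Triads in D minor (harmonic minor): D minor (i), E diminished (ii°), F augmented (III+), G minor (iv), A major (V), Bb major (VI), C# diminished (vii°).
Triads in F major: F major (I), G minor (ii), A minor (iii), Bb major (IV), C major (V), D minor (vi), E diminished (vii°).
Shared triads with their functions: D minor (i in D minor, vi in F major); E diminished (ii° in D minor, vii° in F major); G minor (iv in D minor, ii in F major); Bb major (VI in D minor, IV in F major).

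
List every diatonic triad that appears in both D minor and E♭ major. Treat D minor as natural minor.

Triads in D minor (natural minor): D minor (i), E diminished (ii°), F major (III), G minor (iv), A minor (v), B♭ major (VI), C major (VII).
Triads in E♭ major: E♭ major (I), F minor (ii), G minor (iii), A♭ major (IV), B♭ major (V), C minor (vi), D diminished (vii°).
Shared triads with their functions: G minor (iv in D minor, iii in E♭ major); B♭ major (VI in D minor, V in E♭ major).

Gm, B♭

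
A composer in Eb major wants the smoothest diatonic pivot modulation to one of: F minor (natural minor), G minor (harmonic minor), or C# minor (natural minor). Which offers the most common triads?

Triads of Eb major: Eb (I), Fm (ii), Gm (iii), Ab (IV), Bb (V), Cm (vi), Ddim (vii°).
F minor (natural minor) shares 4: Eb, Fm, Ab, Cm.
G minor (harmonic minor) shares 3: Eb, Gm, Cm.
C# minor (natural minor) shares 0: none.
The most common triads (4) are shared with F minor.

F minor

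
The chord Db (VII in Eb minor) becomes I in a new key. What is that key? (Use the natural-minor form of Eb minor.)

The numeral I denotes a major triad on scale degree 1. With Db on degree 1, the tonic of the new key is Db.
Degree 1 carries a major triad in major keys, so the destination is Db major.
Check: the diatonic triads of Db major are Db (I), Ebm (ii), Fm (iii), Gb (IV), Ab (V), Bbm (vi), Cdim (vii°) — Db is indeed I.

Db major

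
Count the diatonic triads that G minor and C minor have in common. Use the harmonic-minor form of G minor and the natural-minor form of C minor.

3

Diatonic triads of G minor (harmonic minor): Gm (i), Adim (ii°), Bbaug (III+), Cm (iv), D (V), Eb (VI), F#dim (vii°).
Diatonic triads of C minor (natural minor): Cm (i), Ddim (ii°), Eb (III), Fm (iv), Gm (v), Ab (VI), Bb (VII).
Matching root and quality in both lists: Gm, Cm, Eb.
That gives 3 common triads.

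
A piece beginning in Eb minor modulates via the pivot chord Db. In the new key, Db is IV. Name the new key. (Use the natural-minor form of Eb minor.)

The numeral IV denotes a major triad on scale degree 4. With Db on degree 4, the tonic of the new key is Ab.
Degree 4 carries a major triad in major keys, so the destination is Ab major.
Check: the diatonic triads of Ab major are Ab (I), Bbm (ii), Cm (iii), Db (IV), Eb (V), Fm (vi), Gdim (vii°) — Db is indeed IV.

Ab major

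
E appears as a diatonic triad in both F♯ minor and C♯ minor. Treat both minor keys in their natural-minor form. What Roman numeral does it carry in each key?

VII in F♯ minor; III in C♯ minor

The scale of F♯ minor (natural minor) is F♯ G♯ A B C♯ D E; E is degree 7, and the triad built there (E-G♯-B) is major, so it is VII.
The scale of C♯ minor (natural minor) is C♯ D♯ E F♯ G♯ A B; E is degree 3, and the triad built there (E-G♯-B) is major, so it is III.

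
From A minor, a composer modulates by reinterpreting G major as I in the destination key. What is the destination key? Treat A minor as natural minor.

The numeral I denotes a major triad on scale degree 1. With G on degree 1, the tonic of the new key is G.
Degree 1 carries a major triad in major keys, so the destination is G major.
Check: the diatonic triads of G major are G (I), Am (ii), Bm (iii), C (IV), D (V), Em (vi), F#dim (vii°) — G major is indeed I.

G major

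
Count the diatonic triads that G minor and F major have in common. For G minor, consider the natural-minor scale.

Diatonic triads of G minor (natural minor): Gm (i), Adim (ii°), Bb (III), Cm (iv), Dm (v), Eb (VI), F (VII).
Diatonic triads of F major: F (I), Gm (ii), Am (iii), Bb (IV), C (V), Dm (vi), Edim (vii°).
Matching root and quality in both lists: Gm, Bb, Dm, F.
That gives 4 common triads.

4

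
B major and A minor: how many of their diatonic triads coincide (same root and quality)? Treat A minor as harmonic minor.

Diatonic triads of B major: B (I), C♯m (ii), D♯m (iii), E (IV), F♯ (V), G♯m (vi), A♯dim (vii°).
Diatonic triads of A minor (harmonic minor): Am (i), Bdim (ii°), Caug (III+), Dm (iv), E (V), F (VI), G♯dim (vii°).
Matching root and quality in both lists: E.
That gives 1 common triad.

1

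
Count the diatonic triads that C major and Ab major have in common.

0

Diatonic triads of C major: C (I), Dm (ii), Em (iii), F (IV), G (V), Am (vi), Bdim (vii°).
Diatonic triads of Ab major: Ab (I), Bbm (ii), Cm (iii), Db (IV), Eb (V), Fm (vi), Gdim (vii°).
No triad has the same root and quality in both keys.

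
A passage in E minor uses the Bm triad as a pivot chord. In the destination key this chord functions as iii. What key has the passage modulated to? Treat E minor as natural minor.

The numeral iii denotes a minor triad on scale degree 3. With B on degree 3, the tonic of the new key is G.
Degree 3 carries a minor triad in major keys, so the destination is G major.
Check: the diatonic triads of G major are G (I), Am (ii), Bm (iii), C (IV), D (V), Em (vi), F#dim (vii°) — Bm is indeed iii.

G major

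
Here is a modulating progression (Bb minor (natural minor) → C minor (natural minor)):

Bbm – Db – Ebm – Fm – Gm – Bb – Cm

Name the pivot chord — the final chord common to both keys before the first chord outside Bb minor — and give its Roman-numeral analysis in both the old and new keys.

Fm — v in Bb minor, iv in C minor

Chords diatonic to Bb minor: Bbm, Cdim, Db, Ebm, Fm, Gb, Ab.
Reading the progression, the first chord not in that set is Gm, so the modulation leaves Bb minor there.
The chord immediately before Gm is Fm, which is diatonic to both keys: v in Bb minor and iv in C minor.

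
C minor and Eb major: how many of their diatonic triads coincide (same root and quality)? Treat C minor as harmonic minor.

Diatonic triads of C minor (harmonic minor): Cm (i), Ddim (ii°), Ebaug (III+), Fm (iv), G (V), Ab (VI), Bdim (vii°).
Diatonic triads of Eb major: Eb (I), Fm (ii), Gm (iii), Ab (IV), Bb (V), Cm (vi), Ddim (vii°).
Matching root and quality in both lists: Cm, Ddim, Fm, Ab.
That gives 4 common triads.

4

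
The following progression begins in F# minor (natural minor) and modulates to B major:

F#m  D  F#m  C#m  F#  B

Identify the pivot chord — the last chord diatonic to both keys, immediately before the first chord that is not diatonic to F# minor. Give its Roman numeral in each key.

Chords diatonic to F# minor: F#m, G#dim, A, Bm, C#m, D, E.
Reading the progression, the first chord not in that set is F#, so the modulation leaves F# minor there.
The chord immediately before F# is C#m, which is diatonic to both keys: v in F# minor and ii in B major.

C#m — v in F# minor, ii in B major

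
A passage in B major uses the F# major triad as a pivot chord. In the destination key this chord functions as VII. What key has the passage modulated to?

G# minor

The numeral VII denotes a major triad on scale degree 7. With F# on degree 7, the tonic of the new key is G#.
Degree 7 carries a major triad in natural-minor keys, so the destination is G# minor.
Check: the diatonic triads of G# minor (natural minor) are G#m (i), A#dim (ii°), B (III), C#m (iv), D#m (v), E (VI), F# (VII) — F# major is indeed VII.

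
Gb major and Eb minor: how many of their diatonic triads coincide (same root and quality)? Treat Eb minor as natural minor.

7

Diatonic triads of Gb major: Gb major (I), Ab minor (ii), Bb minor (iii), Cb major (IV), Db major (V), Eb minor (vi), F diminished (vii°).
Diatonic triads of Eb minor (natural minor): Eb minor (i), F diminished (ii°), Gb major (III), Ab minor (iv), Bb minor (v), Cb major (VI), Db major (VII).
Matching root and quality in both lists: Gb major, Ab minor, Bb minor, Cb major, Db major, Eb minor, F diminished.
That gives 7 common triads.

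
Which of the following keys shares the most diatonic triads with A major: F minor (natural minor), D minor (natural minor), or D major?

D major

Triads of A major: A major (I), B minor (ii), C♯ minor (iii), D major (IV), E major (V), F♯ minor (vi), G♯ diminished (vii°).
F minor (natural minor) shares 0: none.
D minor (natural minor) shares 0: none.
D major shares 4: A, Bm, D, F♯m.
The most common triads (4) are shared with D major.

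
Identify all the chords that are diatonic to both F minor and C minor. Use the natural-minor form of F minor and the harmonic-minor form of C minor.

Fm, Ab, Cm

Triads in F minor (natural minor): Fm (i), Gdim (ii°), Ab (III), Bbm (iv), Cm (v), Db (VI), Eb (VII).
Triads in C minor (harmonic minor): Cm (i), Ddim (ii°), Ebaug (III+), Fm (iv), G (V), Ab (VI), Bdim (vii°).
Shared triads with their functions: Fm (i in F minor, iv in C minor); Ab (III in F minor, VI in C minor); Cm (v in F minor, i in C minor).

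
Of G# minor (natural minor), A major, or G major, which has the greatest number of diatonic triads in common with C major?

G major

Triads of C major: C major (I), D minor (ii), E minor (iii), F major (IV), G major (V), A minor (vi), B diminished (vii°).
G# minor (natural minor) shares 0: none.
A major shares 0: none.
G major shares 4: C, Em, G, Am.
The most common triads (4) are shared with G major.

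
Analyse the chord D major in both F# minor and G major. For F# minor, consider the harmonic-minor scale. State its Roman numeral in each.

The scale of F# minor (harmonic minor) is F# G# A B C# D E#; D is degree 6, and the triad built there (D-F#-A) is major, so it is VI.
The scale of G major is G A B C D E F#; D is degree 5, and the triad built there (D-F#-A) is major, so it is V.

VI in F# minor; V in G major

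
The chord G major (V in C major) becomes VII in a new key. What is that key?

A minor

The numeral VII denotes a major triad on scale degree 7. With G on degree 7, the tonic of the new key is A.
Degree 7 carries a major triad in natural-minor keys, so the destination is A minor.
Check: the diatonic triads of A minor (natural minor) are Am (i), Bdim (ii°), C (III), Dm (iv), Em (v), F (VI), G (VII) — G major is indeed VII.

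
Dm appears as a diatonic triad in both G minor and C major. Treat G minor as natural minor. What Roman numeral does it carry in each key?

v in G minor; ii in C major

The scale of G minor (natural minor) is G A Bb C D Eb F; D is degree 5, and the triad built there (D-F-A) is minor, so it is v.
The scale of C major is C D E F G A B; D is degree 2, and the triad built there (D-F-A) is minor, so it is ii.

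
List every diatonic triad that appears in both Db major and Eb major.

Fm, Ab

Triads in Db major: Db major (I), Eb minor (ii), F minor (iii), Gb major (IV), Ab major (V), Bb minor (vi), C diminished (vii°).
Triads in Eb major: Eb major (I), F minor (ii), G minor (iii), Ab major (IV), Bb major (V), C minor (vi), D diminished (vii°).
Shared triads with their functions: F minor (iii in Db major, ii in Eb major); Ab major (V in Db major, IV in Eb major).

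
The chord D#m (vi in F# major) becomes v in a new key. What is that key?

G# minor

The numeral v denotes a minor triad on scale degree 5. With D# on degree 5, the tonic of the new key is G#.
Degree 5 carries a minor triad in natural-minor keys, so the destination is G# minor.
Check: the diatonic triads of G# minor (natural minor) are G#m (i), A#dim (ii°), B (III), C#m (iv), D#m (v), E (VI), F# (VII) — D#m is indeed v.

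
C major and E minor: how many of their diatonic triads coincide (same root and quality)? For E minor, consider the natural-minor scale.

Diatonic triads of C major: C (I), Dm (ii), Em (iii), F (IV), G (V), Am (vi), Bdim (vii°).
Diatonic triads of E minor (natural minor): Em (i), F♯dim (ii°), G (III), Am (iv), Bm (v), C (VI), D (VII).
Matching root and quality in both lists: C, Em, G, Am.
That gives 4 common triads.

4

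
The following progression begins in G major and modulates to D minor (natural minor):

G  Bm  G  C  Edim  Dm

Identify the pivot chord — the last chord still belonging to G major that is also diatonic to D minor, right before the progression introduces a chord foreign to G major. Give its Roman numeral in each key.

Chords diatonic to G major: G, Am, Bm, C, D, Em, F#dim.
Reading the progression, the first chord not in that set is Edim, so the modulation leaves G major there.
The chord immediately before Edim is C, which is diatonic to both keys: IV in G major and VII in D minor.

C — IV in G major, VII in D minor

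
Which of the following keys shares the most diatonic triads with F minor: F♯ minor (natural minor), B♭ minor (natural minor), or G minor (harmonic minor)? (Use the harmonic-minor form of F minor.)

Triads of F minor (harmonic minor): Fm (i), Gdim (ii°), A♭aug (III+), B♭m (iv), C (V), D♭ (VI), Edim (vii°).
F♯ minor (natural minor) shares 0: none.
B♭ minor (natural minor) shares 3: Fm, B♭m, D♭.
G minor (harmonic minor) shares 0: none.
The most common triads (3) are shared with B♭ minor.

B♭ minor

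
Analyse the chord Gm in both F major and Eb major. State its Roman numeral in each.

ii in F major; iii in Eb major

The scale of F major is F G A Bb C D E; G is degree 2, and the triad built there (G-Bb-D) is minor, so it is ii.
The scale of Eb major is Eb F G Ab Bb C D; G is degree 3, and the triad built there (G-Bb-D) is minor, so it is iii.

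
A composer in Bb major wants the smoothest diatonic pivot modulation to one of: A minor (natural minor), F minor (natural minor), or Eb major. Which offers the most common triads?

Triads of Bb major: Bb major (I), C minor (ii), D minor (iii), Eb major (IV), F major (V), G minor (vi), A diminished (vii°).
A minor (natural minor) shares 2: Dm, F.
F minor (natural minor) shares 2: Cm, Eb.
Eb major shares 4: Bb, Cm, Eb, Gm.
The most common triads (4) are shared with Eb major.

Eb major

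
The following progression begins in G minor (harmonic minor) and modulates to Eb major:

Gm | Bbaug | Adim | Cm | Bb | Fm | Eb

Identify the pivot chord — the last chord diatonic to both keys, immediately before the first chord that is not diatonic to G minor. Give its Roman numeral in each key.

Chords diatonic to G minor: Gm, Adim, Bbaug, Cm, D, Eb, F#dim.
Reading the progression, the first chord not in that set is Bb, so the modulation leaves G minor there.
The chord immediately before Bb is Cm, which is diatonic to both keys: iv in G minor and vi in Eb major.

Cm — iv in G minor, vi in Eb major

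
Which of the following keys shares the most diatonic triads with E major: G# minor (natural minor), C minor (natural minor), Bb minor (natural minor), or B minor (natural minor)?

Triads of E major: E (I), F#m (ii), G#m (iii), A (IV), B (V), C#m (vi), D#dim (vii°).
G# minor (natural minor) shares 4: E, G#m, B, C#m.
C minor (natural minor) shares 0: none.
Bb minor (natural minor) shares 0: none.
B minor (natural minor) shares 2: F#m, A.
The most common triads (4) are shared with G# minor.

G# minor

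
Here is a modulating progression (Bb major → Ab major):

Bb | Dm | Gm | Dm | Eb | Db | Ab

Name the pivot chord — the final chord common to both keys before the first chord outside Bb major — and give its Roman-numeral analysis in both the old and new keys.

Chords diatonic to Bb major: Bb, Cm, Dm, Eb, F, Gm, Adim.
Reading the progression, the first chord not in that set is Db, so the modulation leaves Bb major there.
The chord immediately before Db is Eb, which is diatonic to both keys: IV in Bb major and V in Ab major.

Eb — IV in Bb major, V in Ab major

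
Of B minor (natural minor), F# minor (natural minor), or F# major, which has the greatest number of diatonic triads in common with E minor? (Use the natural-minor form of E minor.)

B minor

Triads of E minor (natural minor): Em (i), F#dim (ii°), G (III), Am (iv), Bm (v), C (VI), D (VII).
B minor (natural minor) shares 4: Em, G, Bm, D.
F# minor (natural minor) shares 2: Bm, D.
F# major shares 0: none.
The most common triads (4) are shared with B minor.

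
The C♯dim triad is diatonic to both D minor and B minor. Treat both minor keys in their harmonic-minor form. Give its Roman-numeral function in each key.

The scale of D minor (harmonic minor) is D E F G A B♭ C♯; C♯ is degree 7, and the triad built there (C♯-E-G) is diminished, so it is vii°.
The scale of B minor (harmonic minor) is B C♯ D E F♯ G A♯; C♯ is degree 2, and the triad built there (C♯-E-G) is diminished, so it is ii°.

vii° in D minor; ii° in B minor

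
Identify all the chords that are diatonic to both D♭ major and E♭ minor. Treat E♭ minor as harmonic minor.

E♭m

Triads in D♭ major: D♭ major (I), E♭ minor (ii), F minor (iii), G♭ major (IV), A♭ major (V), B♭ minor (vi), C diminished (vii°).
Triads in E♭ minor (harmonic minor): E♭ minor (i), F diminished (ii°), G♭ augmented (III+), A♭ minor (iv), B♭ major (V), C♭ major (VI), D diminished (vii°).
Shared triads with their functions: E♭ minor (ii in D♭ major, i in E♭ minor).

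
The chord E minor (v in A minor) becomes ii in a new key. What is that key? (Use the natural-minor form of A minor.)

D major

The numeral ii denotes a minor triad on scale degree 2. With E on degree 2, the tonic of the new key is D.
Degree 2 carries a minor triad in major keys, so the destination is D major.
Check: the diatonic triads of D major are D (I), Em (ii), F#m (iii), G (IV), A (V), Bm (vi), C#dim (vii°) — E minor is indeed ii.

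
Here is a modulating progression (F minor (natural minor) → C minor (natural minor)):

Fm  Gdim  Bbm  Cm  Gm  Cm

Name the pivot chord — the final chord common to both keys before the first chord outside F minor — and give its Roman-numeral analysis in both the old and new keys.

Cm — v in F minor, i in C minor

Chords diatonic to F minor: Fm, Gdim, Ab, Bbm, Cm, Db, Eb.
Reading the progression, the first chord not in that set is Gm, so the modulation leaves F minor there.
The chord immediately before Gm is Cm, which is diatonic to both keys: v in F minor and i in C minor.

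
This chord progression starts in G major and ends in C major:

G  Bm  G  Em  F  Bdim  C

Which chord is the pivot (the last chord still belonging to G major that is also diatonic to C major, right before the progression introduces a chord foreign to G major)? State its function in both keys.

Chords diatonic to G major: G, Am, Bm, C, D, Em, F#dim.
Reading the progression, the first chord not in that set is F, so the modulation leaves G major there.
The chord immediately before F is Em, which is diatonic to both keys: vi in G major and iii in C major.

Em — vi in G major, iii in C major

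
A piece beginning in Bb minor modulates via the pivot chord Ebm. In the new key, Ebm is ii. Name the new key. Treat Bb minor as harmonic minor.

The numeral ii denotes a minor triad on scale degree 2. With Eb on degree 2, the tonic of the new key is Db.
Degree 2 carries a minor triad in major keys, so the destination is Db major.
Check: the diatonic triads of Db major are Db (I), Ebm (ii), Fm (iii), Gb (IV), Ab (V), Bbm (vi), Cdim (vii°) — Ebm is indeed ii.

Db major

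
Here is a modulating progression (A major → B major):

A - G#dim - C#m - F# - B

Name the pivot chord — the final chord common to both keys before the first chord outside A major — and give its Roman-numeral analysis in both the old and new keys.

Chords diatonic to A major: A, Bm, C#m, D, E, F#m, G#dim.
Reading the progression, the first chord not in that set is F#, so the modulation leaves A major there.
The chord immediately before F# is C#m, which is diatonic to both keys: iii in A major and ii in B major.

C#m — iii in A major, ii in B major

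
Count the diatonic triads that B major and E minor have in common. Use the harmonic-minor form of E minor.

Diatonic triads of B major: B (I), C#m (ii), D#m (iii), E (IV), F# (V), G#m (vi), A#dim (vii°).
Diatonic triads of E minor (harmonic minor): Em (i), F#dim (ii°), Gaug (III+), Am (iv), B (V), C (VI), D#dim (vii°).
Matching root and quality in both lists: B.
That gives 1 common triad.

1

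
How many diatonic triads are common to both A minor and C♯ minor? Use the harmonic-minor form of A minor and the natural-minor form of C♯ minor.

1

Diatonic triads of A minor (harmonic minor): A minor (i), B diminished (ii°), C augmented (III+), D minor (iv), E major (V), F major (VI), G♯ diminished (vii°).
Diatonic triads of C♯ minor (natural minor): C♯ minor (i), D♯ diminished (ii°), E major (III), F♯ minor (iv), G♯ minor (v), A major (VI), B major (VII).
Matching root and quality in both lists: E major.
That gives 1 common triad.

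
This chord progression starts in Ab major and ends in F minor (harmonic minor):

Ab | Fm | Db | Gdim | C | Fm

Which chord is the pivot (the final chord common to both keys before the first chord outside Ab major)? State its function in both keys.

Chords diatonic to Ab major: Ab, Bbm, Cm, Db, Eb, Fm, Gdim.
Reading the progression, the first chord not in that set is C, so the modulation leaves Ab major there.
The chord immediately before C is Gdim, which is diatonic to both keys: vii° in Ab major and ii° in F minor.

Gdim — vii° in Ab major, ii° in F minor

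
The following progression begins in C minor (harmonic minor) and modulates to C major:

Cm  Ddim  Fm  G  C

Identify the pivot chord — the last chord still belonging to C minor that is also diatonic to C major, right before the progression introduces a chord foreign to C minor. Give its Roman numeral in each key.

Chords diatonic to C minor: Cm, Ddim, Ebaug, Fm, G, Ab, Bdim.
Reading the progression, the first chord not in that set is C, so the modulation leaves C minor there.
The chord immediately before C is G, which is diatonic to both keys: V in C minor and V in C major.

G — V in C minor, V in C major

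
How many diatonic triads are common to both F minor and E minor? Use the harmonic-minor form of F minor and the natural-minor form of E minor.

1

Diatonic triads of F minor (harmonic minor): F minor (i), G diminished (ii°), A♭ augmented (III+), B♭ minor (iv), C major (V), D♭ major (VI), E diminished (vii°).
Diatonic triads of E minor (natural minor): E minor (i), F♯ diminished (ii°), G major (III), A minor (iv), B minor (v), C major (VI), D major (VII).
Matching root and quality in both lists: C major.
That gives 1 common triad.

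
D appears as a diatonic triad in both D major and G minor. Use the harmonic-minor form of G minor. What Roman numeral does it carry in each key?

The scale of D major is D E F# G A B C#; D is degree 1, and the triad built there (D-F#-A) is major, so it is I.
The scale of G minor (harmonic minor) is G A Bb C D Eb F#; D is degree 5, and the triad built there (D-F#-A) is major, so it is V.

I in D major; V in G minor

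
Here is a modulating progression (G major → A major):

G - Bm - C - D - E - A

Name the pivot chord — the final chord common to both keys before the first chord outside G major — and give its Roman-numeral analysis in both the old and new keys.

Chords diatonic to G major: G, Am, Bm, C, D, Em, F#dim.
Reading the progression, the first chord not in that set is E, so the modulation leaves G major there.
The chord immediately before E is D, which is diatonic to both keys: V in G major and IV in A major.

D — V in G major, IV in A major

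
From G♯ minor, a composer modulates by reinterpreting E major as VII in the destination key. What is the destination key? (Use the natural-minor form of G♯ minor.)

The numeral VII denotes a major triad on scale degree 7. With E on degree 7, the tonic of the new key is F♯.
Degree 7 carries a major triad in natural-minor keys, so the destination is F♯ minor.
Check: the diatonic triads of F♯ minor (natural minor) are F♯m (i), G♯dim (ii°), A (III), Bm (iv), C♯m (v), D (VI), E (VII) — E major is indeed VII.

F♯ minor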